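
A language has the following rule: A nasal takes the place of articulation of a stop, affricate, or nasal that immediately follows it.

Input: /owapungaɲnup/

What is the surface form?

/n/ before /g/ (velar) → [ŋ]
/ɲ/ before /n/ (alveolar) → [n]

[owapuŋgannup]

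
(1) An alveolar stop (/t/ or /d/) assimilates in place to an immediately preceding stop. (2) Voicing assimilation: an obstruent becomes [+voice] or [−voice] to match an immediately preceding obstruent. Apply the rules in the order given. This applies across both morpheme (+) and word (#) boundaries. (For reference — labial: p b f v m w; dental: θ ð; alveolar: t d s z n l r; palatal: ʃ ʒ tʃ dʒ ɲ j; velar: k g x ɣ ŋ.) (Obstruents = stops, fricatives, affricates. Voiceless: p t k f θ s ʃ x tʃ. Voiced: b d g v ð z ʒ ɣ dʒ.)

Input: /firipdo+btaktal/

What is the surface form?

Rule 1: /d/ after /p/ (labial) → [b]
Rule 1: /t/ after /b/ (labial) → [p]
Rule 1: /t/ after /k/ (velar) → [k]
After rule 1: firipbo+bpakkal
Rule 2: /b/ after /p/ (voiceless) → [p]
Rule 2: /p/ after /b/ (voiced) → [b]

[firippo+bbakkal]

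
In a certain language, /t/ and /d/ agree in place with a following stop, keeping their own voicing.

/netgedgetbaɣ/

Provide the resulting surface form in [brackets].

[nekgeggepbaɣ]

/t/ before /g/ (velar) → [k]
/d/ before /g/ (velar) → [g]
/t/ before /b/ (labial) → [p]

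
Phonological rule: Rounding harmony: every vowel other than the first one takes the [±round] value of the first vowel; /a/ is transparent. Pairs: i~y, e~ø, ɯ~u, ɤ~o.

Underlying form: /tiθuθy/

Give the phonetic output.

/u/ harmonizes with /i/ ([-round]) → [ɯ]
/y/ harmonizes with /i/ ([-round]) → [i]

[tiθɯθi]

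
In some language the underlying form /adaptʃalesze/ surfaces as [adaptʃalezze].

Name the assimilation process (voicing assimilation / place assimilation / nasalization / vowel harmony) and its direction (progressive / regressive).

voicing assimilation, regressive

/s/→[z].
Each target copies a feature from the following segment, so the direction is regressive.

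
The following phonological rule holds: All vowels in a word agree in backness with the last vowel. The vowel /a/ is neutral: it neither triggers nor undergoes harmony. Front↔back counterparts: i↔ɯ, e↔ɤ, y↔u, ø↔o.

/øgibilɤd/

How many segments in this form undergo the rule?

3

/ø/ harmonizes with /ɤ/ ([+back]) → [o]
/i/ harmonizes with /ɤ/ ([+back]) → [ɯ]
/i/ harmonizes with /ɤ/ ([+back]) → [ɯ]
3 segments change.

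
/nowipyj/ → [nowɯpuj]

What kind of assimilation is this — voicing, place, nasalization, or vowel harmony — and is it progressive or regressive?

vowel harmony, progressive

/i/→[ɯ] /y/→[u].
Vowels agree with the first vowel, so the harmony is progressive.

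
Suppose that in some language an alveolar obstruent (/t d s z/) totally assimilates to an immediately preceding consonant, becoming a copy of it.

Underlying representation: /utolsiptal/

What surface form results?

/s/ after /l/ → [l] (total assimilation)
/t/ after /p/ → [p] (total assimilation)

[utollippal]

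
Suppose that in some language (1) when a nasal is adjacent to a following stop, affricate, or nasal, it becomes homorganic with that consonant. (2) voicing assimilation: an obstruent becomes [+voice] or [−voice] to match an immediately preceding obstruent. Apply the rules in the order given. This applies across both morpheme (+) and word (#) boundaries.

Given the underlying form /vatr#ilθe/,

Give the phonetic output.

Rule 1: no segment meets the rule's conditions; no change.
After rule 1: vatr#ilθe
Rule 2: no segment meets the rule's conditions; no change.

[vatr#ilθe]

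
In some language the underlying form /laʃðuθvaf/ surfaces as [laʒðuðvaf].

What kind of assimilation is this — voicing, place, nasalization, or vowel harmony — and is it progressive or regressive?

voicing assimilation, regressive

/ʃ/→[ʒ] /θ/→[ð].
Each target copies a feature from the following segment, so the direction is regressive.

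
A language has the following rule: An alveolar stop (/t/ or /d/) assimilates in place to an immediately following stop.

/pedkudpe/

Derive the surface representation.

/d/ before /k/ (velar) → [g]
/d/ before /p/ (labial) → [b]

[pegkubpe]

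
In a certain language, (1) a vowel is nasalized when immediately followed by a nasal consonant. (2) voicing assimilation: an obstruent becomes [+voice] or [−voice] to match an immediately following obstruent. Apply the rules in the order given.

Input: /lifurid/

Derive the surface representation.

[lifurid]

Rule 1: no segment meets the rule's conditions; no change.
After rule 1: lifurid
Rule 2: no segment meets the rule's conditions; no change.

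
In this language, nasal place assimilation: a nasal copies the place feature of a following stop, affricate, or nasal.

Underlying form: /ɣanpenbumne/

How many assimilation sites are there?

3

/n/ before /p/ (labial) → [m]
/n/ before /b/ (labial) → [m]
/m/ before /n/ (alveolar) → [n]
3 segments change.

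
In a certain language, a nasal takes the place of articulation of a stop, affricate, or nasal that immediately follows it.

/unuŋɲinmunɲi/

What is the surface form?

[unuɲɲimmuɲɲi]

/ŋ/ before /ɲ/ (palatal) → [ɲ]
/n/ before /m/ (labial) → [m]
/n/ before /ɲ/ (palatal) → [ɲ]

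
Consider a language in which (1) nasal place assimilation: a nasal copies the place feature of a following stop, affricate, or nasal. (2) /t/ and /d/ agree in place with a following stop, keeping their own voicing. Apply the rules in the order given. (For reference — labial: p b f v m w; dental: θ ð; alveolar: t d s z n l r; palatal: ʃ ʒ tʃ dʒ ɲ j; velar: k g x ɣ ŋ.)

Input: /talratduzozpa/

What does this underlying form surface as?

[talratduzozpa]

Rule 1: no segment meets the rule's conditions; no change.
After rule 1: talratduzozpa
Rule 2: no segment meets the rule's conditions; no change.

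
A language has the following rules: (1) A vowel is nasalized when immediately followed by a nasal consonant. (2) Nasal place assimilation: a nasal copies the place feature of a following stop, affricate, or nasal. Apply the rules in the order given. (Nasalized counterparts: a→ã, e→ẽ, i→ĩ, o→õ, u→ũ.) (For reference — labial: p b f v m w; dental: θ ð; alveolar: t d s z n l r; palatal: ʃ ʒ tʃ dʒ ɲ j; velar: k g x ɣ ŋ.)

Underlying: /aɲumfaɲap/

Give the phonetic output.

[ãɲũmfãɲap]

Rule 1: /a/ before nasal /ɲ/ → [ã]
Rule 1: /u/ before nasal /m/ → [ũ]
Rule 1: /a/ before nasal /ɲ/ → [ã]
After rule 1: ãɲũmfãɲap
Rule 2: no segment meets the rule's conditions; no change.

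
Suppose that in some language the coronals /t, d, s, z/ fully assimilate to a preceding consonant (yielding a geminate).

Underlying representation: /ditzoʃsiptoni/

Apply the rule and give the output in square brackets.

[dittoʃʃipponi]

/z/ after /t/ → [t] (total assimilation)
/s/ after /ʃ/ → [ʃ] (total assimilation)
/t/ after /p/ → [p] (total assimilation)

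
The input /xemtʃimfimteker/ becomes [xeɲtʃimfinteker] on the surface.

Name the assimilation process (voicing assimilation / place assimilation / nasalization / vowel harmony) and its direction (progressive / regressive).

place assimilation, regressive

/m/→[ɲ] /m/→[n].
Each target copies a feature from the following segment, so the direction is regressive.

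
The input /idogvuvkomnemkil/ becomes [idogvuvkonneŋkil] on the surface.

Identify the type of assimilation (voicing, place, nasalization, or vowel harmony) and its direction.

/m/→[n] /m/→[ŋ].
Each target copies a feature from the following segment, so the direction is regressive.

place assimilation, regressive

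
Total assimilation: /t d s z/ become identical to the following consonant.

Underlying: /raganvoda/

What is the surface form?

no segment meets the rule's conditions; no change.

[raganvoda]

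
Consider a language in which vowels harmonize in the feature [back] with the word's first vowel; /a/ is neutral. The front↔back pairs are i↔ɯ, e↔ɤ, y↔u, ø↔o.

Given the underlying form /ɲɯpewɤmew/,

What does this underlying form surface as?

/e/ harmonizes with /ɯ/ ([+back]) → [ɤ]
/e/ harmonizes with /ɯ/ ([+back]) → [ɤ]

[ɲɯpɤwɤmɤw]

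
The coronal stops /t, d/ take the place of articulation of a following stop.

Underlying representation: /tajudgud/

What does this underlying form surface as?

[tajuggud]

/d/ before /g/ (velar) → [g]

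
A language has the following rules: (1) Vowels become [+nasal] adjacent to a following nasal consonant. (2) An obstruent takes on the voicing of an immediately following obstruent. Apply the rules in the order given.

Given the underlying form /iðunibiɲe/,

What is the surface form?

Rule 1: /u/ before nasal /n/ → [ũ]
Rule 1: /i/ before nasal /ɲ/ → [ĩ]
After rule 1: iðũnibĩɲe
Rule 2: no segment meets the rule's conditions; no change.

[iðũnibĩɲe]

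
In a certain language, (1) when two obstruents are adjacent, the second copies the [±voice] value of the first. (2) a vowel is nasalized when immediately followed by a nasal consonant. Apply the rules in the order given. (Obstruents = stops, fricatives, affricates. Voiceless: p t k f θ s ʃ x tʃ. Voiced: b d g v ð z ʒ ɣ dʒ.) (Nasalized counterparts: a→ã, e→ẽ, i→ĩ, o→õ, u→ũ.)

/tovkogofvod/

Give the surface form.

[tovgogoffod]

Rule 1: /k/ after /v/ (voiced) → [g]
Rule 1: /v/ after /f/ (voiceless) → [f]
After rule 1: tovgogoffod
Rule 2: no segment meets the rule's conditions; no change.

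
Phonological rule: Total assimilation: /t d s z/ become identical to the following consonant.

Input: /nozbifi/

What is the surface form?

[nobbifi]

/z/ before /b/ → [b] (total assimilation)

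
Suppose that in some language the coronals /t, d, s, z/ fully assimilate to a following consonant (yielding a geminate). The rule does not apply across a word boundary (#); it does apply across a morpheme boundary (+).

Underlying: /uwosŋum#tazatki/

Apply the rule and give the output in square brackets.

[uwoŋŋum#tazakki]

/s/ before /ŋ/ → [ŋ] (total assimilation)
/t/ before /k/ → [k] (total assimilation)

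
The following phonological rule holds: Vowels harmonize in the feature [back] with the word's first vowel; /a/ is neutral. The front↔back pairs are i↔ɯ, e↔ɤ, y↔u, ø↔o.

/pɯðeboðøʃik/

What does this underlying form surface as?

/e/ harmonizes with /ɯ/ ([+back]) → [ɤ]
/ø/ harmonizes with /ɯ/ ([+back]) → [o]
/i/ harmonizes with /ɯ/ ([+back]) → [ɯ]

[pɯðɤboðoʃɯk]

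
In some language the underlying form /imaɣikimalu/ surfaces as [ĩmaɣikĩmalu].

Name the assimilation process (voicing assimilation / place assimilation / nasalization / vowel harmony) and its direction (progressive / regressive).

/i/→[ĩ] /i/→[ĩ].
Each target copies a feature from the following segment, so the direction is regressive.

nasalization, regressive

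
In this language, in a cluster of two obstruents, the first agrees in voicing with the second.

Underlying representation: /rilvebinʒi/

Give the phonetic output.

[rilvebinʒi]

no segment meets the rule's conditions; no change.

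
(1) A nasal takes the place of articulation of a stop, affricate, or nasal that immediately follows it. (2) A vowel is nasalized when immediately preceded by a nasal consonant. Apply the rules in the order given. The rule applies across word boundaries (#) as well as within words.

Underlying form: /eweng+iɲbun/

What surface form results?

[eweŋg+imbun]

Rule 1: /n/ before /g/ (velar) → [ŋ]
Rule 1: /ɲ/ before /b/ (labial) → [m]
After rule 1: eweŋg+imbun
Rule 2: no segment meets the rule's conditions; no change.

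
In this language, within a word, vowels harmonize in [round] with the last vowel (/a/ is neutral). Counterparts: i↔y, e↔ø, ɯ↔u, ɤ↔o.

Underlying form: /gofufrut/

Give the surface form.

no segment meets the rule's conditions; no change.

[gofufrut]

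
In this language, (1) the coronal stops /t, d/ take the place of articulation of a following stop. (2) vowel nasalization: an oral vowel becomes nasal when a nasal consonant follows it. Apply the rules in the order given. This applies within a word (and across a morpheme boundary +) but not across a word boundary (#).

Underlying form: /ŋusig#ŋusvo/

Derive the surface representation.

Rule 1: no segment meets the rule's conditions; no change.
After rule 1: ŋusig#ŋusvo
Rule 2: no segment meets the rule's conditions; no change.

[ŋusig#ŋusvo]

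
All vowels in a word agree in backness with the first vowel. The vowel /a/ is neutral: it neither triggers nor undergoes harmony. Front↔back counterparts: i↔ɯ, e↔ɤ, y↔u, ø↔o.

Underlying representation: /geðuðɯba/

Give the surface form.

[geðyðiba]

/u/ harmonizes with /e/ ([-back]) → [y]
/ɯ/ harmonizes with /e/ ([-back]) → [i]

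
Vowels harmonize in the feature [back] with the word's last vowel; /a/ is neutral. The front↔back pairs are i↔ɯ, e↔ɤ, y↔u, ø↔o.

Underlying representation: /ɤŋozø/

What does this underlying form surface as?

/ɤ/ harmonizes with /ø/ ([-back]) → [e]
/o/ harmonizes with /ø/ ([-back]) → [ø]

[eŋøzø]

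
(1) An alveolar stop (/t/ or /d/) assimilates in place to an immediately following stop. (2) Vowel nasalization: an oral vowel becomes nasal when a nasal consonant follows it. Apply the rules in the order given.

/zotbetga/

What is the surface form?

Rule 1: /t/ before /b/ (labial) → [p]
Rule 1: /t/ before /g/ (velar) → [k]
After rule 1: zopbekga
Rule 2: no segment meets the rule's conditions; no change.

[zopbekga]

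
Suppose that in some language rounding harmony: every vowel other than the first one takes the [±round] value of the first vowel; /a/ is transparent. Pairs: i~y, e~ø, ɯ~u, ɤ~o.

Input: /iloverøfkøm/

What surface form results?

/o/ harmonizes with /i/ ([-round]) → [ɤ]
/ø/ harmonizes with /i/ ([-round]) → [e]
/ø/ harmonizes with /i/ ([-round]) → [e]

[ilɤverefkem]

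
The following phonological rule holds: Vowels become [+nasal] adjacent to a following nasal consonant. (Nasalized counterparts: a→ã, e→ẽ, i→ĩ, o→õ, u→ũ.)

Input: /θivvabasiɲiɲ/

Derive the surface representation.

/i/ before nasal /ɲ/ → [ĩ]
/i/ before nasal /ɲ/ → [ĩ]

[θivvabasĩɲĩɲ]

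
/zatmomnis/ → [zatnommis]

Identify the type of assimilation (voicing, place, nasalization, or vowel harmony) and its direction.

/m/→[n] /n/→[m].
Each target copies a feature from the preceding segment, so the direction is progressive.

place assimilation, progressive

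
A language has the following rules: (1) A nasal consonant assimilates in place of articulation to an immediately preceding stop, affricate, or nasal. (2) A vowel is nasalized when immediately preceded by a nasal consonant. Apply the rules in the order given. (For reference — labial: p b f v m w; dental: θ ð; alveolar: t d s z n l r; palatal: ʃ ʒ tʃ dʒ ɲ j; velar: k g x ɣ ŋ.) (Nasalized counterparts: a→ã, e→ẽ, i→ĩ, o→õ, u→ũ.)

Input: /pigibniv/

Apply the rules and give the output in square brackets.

Rule 1: /n/ after /b/ (labial) → [m]
After rule 1: pigibmiv
Rule 2: /i/ after nasal /m/ → [ĩ]

[pigibmĩv]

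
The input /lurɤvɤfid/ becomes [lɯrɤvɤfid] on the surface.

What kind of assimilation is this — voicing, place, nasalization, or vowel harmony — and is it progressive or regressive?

vowel harmony, regressive

/u/→[ɯ].
Vowels agree with the last vowel, so the harmony is regressive.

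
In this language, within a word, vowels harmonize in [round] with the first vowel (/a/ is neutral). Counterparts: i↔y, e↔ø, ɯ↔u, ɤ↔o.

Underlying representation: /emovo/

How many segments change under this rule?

/o/ harmonizes with /e/ ([-round]) → [ɤ]
/o/ harmonizes with /e/ ([-round]) → [ɤ]
2 segments change.

2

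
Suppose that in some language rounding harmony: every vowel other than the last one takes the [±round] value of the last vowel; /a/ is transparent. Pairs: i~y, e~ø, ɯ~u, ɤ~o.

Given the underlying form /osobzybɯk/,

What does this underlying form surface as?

[ɤsɤbzibɯk]

/o/ harmonizes with /ɯ/ ([-round]) → [ɤ]
/o/ harmonizes with /ɯ/ ([-round]) → [ɤ]
/y/ harmonizes with /ɯ/ ([-round]) → [i]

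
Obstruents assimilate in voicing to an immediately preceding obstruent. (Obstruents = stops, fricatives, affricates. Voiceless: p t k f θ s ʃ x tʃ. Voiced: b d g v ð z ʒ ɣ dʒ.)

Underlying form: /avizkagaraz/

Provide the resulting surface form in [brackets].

[avizgagaraz]

/k/ after /z/ (voiced) → [g]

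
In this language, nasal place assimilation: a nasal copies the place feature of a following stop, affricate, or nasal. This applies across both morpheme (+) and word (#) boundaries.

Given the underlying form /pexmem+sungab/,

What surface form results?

[pexmem+suŋgab]

/n/ before /g/ (velar) → [ŋ]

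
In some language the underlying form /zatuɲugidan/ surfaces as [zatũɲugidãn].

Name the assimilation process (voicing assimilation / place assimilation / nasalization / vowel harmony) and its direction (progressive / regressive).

nasalization, regressive

/u/→[ũ] /a/→[ã].
Each target copies a feature from the following segment, so the direction is regressive.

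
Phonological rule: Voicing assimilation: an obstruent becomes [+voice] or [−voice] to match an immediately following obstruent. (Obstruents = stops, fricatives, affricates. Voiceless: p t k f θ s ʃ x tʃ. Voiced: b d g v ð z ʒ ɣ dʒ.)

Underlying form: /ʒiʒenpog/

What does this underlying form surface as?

no segment meets the rule's conditions; no change.

[ʒiʒenpog]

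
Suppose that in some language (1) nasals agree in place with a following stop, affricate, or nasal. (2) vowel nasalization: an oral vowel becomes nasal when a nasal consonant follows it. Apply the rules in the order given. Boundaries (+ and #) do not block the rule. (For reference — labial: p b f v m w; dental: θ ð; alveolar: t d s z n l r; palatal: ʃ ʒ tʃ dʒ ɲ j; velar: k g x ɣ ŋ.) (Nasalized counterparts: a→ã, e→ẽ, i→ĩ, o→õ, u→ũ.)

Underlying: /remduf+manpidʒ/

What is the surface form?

[rẽnduf+mãmpidʒ]

Rule 1: /m/ before /d/ (alveolar) → [n]
Rule 1: /n/ before /p/ (labial) → [m]
After rule 1: renduf+mampidʒ
Rule 2: /e/ before nasal /n/ → [ẽ]
Rule 2: /a/ before nasal /m/ → [ã]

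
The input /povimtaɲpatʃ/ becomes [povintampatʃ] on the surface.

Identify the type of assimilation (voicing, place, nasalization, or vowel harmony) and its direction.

/m/→[n] /ɲ/→[m].
Each target copies a feature from the following segment, so the direction is regressive.

place assimilation, regressive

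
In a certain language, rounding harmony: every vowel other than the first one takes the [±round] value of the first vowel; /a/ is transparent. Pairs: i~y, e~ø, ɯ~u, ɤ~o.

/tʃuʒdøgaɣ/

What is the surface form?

[tʃuʒdøgaɣ]

no segment meets the rule's conditions; no change.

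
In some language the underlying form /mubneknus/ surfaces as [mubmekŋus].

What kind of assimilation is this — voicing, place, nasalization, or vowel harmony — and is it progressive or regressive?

place assimilation, progressive

/n/→[m] /n/→[ŋ].
Each target copies a feature from the preceding segment, so the direction is progressive.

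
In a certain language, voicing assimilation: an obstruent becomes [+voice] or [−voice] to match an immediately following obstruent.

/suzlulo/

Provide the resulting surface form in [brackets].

[suzlulo]

no segment meets the rule's conditions; no change.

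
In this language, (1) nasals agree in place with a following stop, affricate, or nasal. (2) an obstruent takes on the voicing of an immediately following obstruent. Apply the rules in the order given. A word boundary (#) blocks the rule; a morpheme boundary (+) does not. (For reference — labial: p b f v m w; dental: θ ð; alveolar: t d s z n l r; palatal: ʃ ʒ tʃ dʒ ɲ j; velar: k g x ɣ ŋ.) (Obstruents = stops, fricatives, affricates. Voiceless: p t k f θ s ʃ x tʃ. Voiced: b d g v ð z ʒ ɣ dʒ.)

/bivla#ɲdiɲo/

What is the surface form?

[bivla#ndiɲo]

Rule 1: /ɲ/ before /d/ (alveolar) → [n]
After rule 1: bivla#ndiɲo
Rule 2: no segment meets the rule's conditions; no change.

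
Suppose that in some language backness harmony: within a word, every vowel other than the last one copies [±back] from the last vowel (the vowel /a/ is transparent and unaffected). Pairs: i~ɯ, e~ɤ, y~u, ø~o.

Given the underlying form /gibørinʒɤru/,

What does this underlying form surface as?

[gɯborɯnʒɤru]

/i/ harmonizes with /u/ ([+back]) → [ɯ]
/ø/ harmonizes with /u/ ([+back]) → [o]
/i/ harmonizes with /u/ ([+back]) → [ɯ]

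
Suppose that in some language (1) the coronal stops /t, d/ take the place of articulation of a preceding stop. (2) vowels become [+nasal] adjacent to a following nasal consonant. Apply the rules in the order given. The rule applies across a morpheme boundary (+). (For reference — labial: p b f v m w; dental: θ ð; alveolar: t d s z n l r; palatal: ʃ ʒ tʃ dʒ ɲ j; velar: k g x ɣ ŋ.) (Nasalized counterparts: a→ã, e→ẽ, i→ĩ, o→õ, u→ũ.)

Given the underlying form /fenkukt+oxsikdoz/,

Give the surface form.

Rule 1: /t/ after /k/ (velar) → [k]
Rule 1: /d/ after /k/ (velar) → [g]
After rule 1: fenkukk+oxsikgoz
Rule 2: /e/ before nasal /n/ → [ẽ]

[fẽnkukk+oxsikgoz]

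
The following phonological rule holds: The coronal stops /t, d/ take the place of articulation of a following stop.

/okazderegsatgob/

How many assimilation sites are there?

1

/t/ before /g/ (velar) → [k]
1 segment changes.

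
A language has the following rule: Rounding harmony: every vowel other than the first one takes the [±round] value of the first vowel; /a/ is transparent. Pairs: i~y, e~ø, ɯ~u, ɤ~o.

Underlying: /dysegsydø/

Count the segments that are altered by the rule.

/e/ harmonizes with /y/ ([+round]) → [ø]
1 segment changes.

1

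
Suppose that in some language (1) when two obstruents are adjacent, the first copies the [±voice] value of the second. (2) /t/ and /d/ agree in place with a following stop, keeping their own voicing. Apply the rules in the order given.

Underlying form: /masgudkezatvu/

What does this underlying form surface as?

Rule 1: /s/ before /g/ (voiced) → [z]
Rule 1: /d/ before /k/ (voiceless) → [t]
Rule 1: /t/ before /v/ (voiced) → [d]
After rule 1: mazgutkezadvu
Rule 2: /t/ before /k/ (velar) → [k]

[mazgukkezadvu]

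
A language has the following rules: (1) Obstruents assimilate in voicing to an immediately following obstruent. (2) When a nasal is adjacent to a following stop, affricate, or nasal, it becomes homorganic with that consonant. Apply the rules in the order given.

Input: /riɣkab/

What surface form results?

[rixkab]

Rule 1: /ɣ/ before /k/ (voiceless) → [x]
After rule 1: rixkab
Rule 2: no segment meets the rule's conditions; no change.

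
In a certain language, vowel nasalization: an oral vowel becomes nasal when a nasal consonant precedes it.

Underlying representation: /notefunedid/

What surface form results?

/o/ after nasal /n/ → [õ]
/e/ after nasal /n/ → [ẽ]

[nõtefunẽdid]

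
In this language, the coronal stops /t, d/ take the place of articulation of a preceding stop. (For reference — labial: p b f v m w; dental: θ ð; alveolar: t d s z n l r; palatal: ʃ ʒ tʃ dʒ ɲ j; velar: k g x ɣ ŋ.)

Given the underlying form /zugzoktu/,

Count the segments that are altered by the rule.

/t/ after /k/ (velar) → [k]
1 segment changes.

1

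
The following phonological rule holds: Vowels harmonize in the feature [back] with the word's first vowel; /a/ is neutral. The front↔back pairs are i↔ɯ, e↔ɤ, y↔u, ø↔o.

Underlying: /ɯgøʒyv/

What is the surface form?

[ɯgoʒuv]

/ø/ harmonizes with /ɯ/ ([+back]) → [o]
/y/ harmonizes with /ɯ/ ([+back]) → [u]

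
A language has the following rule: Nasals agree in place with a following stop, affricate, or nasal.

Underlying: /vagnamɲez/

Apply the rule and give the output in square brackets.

[vagnaɲɲez]

/m/ before /ɲ/ (palatal) → [ɲ]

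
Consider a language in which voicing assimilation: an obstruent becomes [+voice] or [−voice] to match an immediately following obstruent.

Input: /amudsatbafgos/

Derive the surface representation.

[amutsadbavgos]

/d/ before /s/ (voiceless) → [t]
/t/ before /b/ (voiced) → [d]
/f/ before /g/ (voiced) → [v]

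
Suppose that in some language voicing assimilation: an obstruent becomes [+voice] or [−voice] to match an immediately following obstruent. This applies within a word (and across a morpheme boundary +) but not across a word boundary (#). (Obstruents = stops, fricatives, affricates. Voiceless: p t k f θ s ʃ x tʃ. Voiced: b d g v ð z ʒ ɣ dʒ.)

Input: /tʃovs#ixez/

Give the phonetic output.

/v/ before /s/ (voiceless) → [f]

[tʃofs#ixez]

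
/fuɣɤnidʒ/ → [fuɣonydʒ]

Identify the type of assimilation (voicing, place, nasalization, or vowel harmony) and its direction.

vowel harmony, progressive

/ɤ/→[o] /i/→[y].
Vowels agree with the first vowel, so the harmony is progressive.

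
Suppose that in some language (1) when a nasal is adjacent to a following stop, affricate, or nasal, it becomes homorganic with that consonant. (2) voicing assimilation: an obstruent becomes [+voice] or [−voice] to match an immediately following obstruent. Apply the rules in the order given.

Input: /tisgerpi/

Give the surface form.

Rule 1: no segment meets the rule's conditions; no change.
After rule 1: tisgerpi
Rule 2: /s/ before /g/ (voiced) → [z]

[tizgerpi]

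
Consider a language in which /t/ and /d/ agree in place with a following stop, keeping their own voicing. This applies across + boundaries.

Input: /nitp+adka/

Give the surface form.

[nipp+agka]

/t/ before /p/ (labial) → [p]
/d/ before /k/ (velar) → [g]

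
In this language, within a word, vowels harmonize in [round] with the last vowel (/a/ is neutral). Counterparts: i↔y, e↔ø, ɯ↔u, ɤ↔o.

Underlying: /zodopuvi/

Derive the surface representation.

/o/ harmonizes with /i/ ([-round]) → [ɤ]
/o/ harmonizes with /i/ ([-round]) → [ɤ]
/u/ harmonizes with /i/ ([-round]) → [ɯ]

[zɤdɤpɯvi]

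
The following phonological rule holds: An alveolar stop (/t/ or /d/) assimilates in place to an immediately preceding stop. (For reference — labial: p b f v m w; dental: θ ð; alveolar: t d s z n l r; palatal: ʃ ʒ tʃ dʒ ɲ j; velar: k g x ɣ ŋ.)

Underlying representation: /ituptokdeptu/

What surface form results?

/t/ after /p/ (labial) → [p]
/d/ after /k/ (velar) → [g]
/t/ after /p/ (labial) → [p]

[ituppokgeppu]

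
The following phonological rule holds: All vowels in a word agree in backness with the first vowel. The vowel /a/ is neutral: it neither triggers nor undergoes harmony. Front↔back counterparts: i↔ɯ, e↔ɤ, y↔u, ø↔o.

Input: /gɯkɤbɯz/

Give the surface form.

[gɯkɤbɯz]

no segment meets the rule's conditions; no change.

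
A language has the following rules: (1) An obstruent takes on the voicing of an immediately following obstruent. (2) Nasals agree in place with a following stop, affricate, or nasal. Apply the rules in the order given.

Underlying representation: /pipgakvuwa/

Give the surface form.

Rule 1: /p/ before /g/ (voiced) → [b]
Rule 1: /k/ before /v/ (voiced) → [g]
After rule 1: pibgagvuwa
Rule 2: no segment meets the rule's conditions; no change.

[pibgagvuwa]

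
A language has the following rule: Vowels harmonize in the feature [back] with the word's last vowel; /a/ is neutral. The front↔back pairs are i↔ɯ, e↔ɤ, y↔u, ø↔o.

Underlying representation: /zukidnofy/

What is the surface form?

[zykidnøfy]

/u/ harmonizes with /y/ ([-back]) → [y]
/o/ harmonizes with /y/ ([-back]) → [ø]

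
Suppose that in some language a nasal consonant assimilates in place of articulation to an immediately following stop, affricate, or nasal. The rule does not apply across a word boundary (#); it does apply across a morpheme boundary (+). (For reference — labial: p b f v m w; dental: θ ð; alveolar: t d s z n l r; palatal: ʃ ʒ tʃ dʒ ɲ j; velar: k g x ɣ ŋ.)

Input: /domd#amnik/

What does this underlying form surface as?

[dond#annik]

/m/ before /d/ (alveolar) → [n]
/m/ before /n/ (alveolar) → [n]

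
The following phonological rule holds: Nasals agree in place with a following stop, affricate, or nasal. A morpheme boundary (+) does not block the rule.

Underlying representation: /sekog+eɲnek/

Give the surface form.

/ɲ/ before /n/ (alveolar) → [n]

[sekog+ennek]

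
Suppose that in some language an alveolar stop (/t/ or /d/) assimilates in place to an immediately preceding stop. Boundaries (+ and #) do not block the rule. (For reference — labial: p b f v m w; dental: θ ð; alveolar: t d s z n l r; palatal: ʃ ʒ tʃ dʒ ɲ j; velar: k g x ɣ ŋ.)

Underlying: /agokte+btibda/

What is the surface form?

[agokke+bpibba]

/t/ after /k/ (velar) → [k]
/t/ after /b/ (labial) → [p]
/d/ after /b/ (labial) → [b]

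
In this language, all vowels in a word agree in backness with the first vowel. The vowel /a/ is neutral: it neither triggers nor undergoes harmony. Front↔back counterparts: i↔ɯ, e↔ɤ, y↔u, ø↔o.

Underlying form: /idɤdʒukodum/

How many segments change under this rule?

4

/ɤ/ harmonizes with /i/ ([-back]) → [e]
/u/ harmonizes with /i/ ([-back]) → [y]
/o/ harmonizes with /i/ ([-back]) → [ø]
/u/ harmonizes with /i/ ([-back]) → [y]
4 segments change.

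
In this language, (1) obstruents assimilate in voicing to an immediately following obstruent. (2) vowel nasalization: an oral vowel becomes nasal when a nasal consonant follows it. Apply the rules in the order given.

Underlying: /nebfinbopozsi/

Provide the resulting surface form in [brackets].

Rule 1: /b/ before /f/ (voiceless) → [p]
Rule 1: /z/ before /s/ (voiceless) → [s]
After rule 1: nepfinbopossi
Rule 2: /i/ before nasal /n/ → [ĩ]

[nepfĩnbopossi]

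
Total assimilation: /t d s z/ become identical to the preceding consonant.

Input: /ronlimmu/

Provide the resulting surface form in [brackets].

no segment meets the rule's conditions; no change.

[ronlimmu]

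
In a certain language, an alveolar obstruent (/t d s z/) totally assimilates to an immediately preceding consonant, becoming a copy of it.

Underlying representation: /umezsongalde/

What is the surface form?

[umezzongalle]

/s/ after /z/ → [z] (total assimilation)
/d/ after /l/ → [l] (total assimilation)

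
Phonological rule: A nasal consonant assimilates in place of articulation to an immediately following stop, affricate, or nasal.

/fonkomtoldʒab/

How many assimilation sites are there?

2

/n/ before /k/ (velar) → [ŋ]
/m/ before /t/ (alveolar) → [n]
2 segments change.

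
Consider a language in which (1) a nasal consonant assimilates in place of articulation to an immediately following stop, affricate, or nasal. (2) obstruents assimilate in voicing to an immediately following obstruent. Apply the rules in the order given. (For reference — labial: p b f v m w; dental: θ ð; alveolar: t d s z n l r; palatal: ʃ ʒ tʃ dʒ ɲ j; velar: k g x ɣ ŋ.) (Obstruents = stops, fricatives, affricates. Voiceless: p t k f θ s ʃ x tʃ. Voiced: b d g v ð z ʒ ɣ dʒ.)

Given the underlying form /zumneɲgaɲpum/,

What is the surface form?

[zunneŋgampum]

Rule 1: /m/ before /n/ (alveolar) → [n]
Rule 1: /ɲ/ before /g/ (velar) → [ŋ]
Rule 1: /ɲ/ before /p/ (labial) → [m]
After rule 1: zunneŋgampum
Rule 2: no segment meets the rule's conditions; no change.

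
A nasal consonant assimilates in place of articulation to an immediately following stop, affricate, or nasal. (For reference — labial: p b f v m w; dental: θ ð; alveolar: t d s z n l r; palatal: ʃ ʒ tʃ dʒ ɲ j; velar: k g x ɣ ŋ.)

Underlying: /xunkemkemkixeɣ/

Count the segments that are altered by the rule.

3

/n/ before /k/ (velar) → [ŋ]
/m/ before /k/ (velar) → [ŋ]
/m/ before /k/ (velar) → [ŋ]
3 segments change.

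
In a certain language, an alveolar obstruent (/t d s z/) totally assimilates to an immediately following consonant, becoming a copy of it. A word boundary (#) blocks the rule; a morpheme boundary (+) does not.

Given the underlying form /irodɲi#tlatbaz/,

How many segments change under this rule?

3

/d/ before /ɲ/ → [ɲ] (total assimilation)
/t/ before /l/ → [l] (total assimilation)
/t/ before /b/ → [b] (total assimilation)
3 segments change.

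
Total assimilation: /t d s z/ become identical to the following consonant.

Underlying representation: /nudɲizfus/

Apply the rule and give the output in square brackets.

/d/ before /ɲ/ → [ɲ] (total assimilation)
/z/ before /f/ → [f] (total assimilation)

[nuɲɲiffus]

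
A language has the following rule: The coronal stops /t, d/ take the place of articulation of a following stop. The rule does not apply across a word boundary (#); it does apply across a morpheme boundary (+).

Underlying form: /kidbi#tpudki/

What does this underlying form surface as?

/d/ before /b/ (labial) → [b]
/t/ before /p/ (labial) → [p]
/d/ before /k/ (velar) → [g]

[kibbi#ppugki]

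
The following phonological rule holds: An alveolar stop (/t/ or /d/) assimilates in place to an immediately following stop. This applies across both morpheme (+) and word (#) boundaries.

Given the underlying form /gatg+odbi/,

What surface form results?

/t/ before /g/ (velar) → [k]
/d/ before /b/ (labial) → [b]

[gakg+obbi]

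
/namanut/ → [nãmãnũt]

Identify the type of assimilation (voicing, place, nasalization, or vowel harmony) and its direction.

/a/→[ã] /a/→[ã] /u/→[ũ].
Each target copies a feature from the preceding segment, so the direction is progressive.

nasalization, progressive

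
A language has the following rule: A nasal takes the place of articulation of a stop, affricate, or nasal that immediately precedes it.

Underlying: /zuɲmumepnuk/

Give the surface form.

/m/ after /ɲ/ (palatal) → [ɲ]
/n/ after /p/ (labial) → [m]

[zuɲɲumepmuk]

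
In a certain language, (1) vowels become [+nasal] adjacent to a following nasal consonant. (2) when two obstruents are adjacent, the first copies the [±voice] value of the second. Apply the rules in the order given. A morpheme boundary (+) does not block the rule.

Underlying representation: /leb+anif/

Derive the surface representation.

[leb+ãnif]

Rule 1: /a/ before nasal /n/ → [ã]
After rule 1: leb+ãnif
Rule 2: no segment meets the rule's conditions; no change.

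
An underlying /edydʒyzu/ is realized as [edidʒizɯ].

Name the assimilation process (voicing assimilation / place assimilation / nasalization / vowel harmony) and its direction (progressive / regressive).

vowel harmony, progressive

/y/→[i] /y/→[i] /u/→[ɯ].
Vowels agree with the first vowel, so the harmony is progressive.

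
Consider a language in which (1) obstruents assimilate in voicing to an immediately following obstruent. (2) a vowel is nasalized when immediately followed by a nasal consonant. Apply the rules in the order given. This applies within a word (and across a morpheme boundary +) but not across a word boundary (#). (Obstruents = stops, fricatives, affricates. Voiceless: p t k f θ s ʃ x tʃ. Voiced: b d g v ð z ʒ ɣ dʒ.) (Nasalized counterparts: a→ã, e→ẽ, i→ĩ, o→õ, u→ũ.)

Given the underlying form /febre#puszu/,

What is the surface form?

[febre#puzzu]

Rule 1: /s/ before /z/ (voiced) → [z]
After rule 1: febre#puzzu
Rule 2: no segment meets the rule's conditions; no change.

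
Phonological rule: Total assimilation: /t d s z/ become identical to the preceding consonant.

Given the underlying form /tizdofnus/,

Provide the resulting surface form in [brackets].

[tizzofnus]

/d/ after /z/ → [z] (total assimilation)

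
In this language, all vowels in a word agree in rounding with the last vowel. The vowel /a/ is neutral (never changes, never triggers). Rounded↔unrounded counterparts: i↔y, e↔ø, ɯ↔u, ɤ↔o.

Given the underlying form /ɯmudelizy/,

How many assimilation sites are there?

/ɯ/ harmonizes with /y/ ([+round]) → [u]
/e/ harmonizes with /y/ ([+round]) → [ø]
/i/ harmonizes with /y/ ([+round]) → [y]
3 segments change.

3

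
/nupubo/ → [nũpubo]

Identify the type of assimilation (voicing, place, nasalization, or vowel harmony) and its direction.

nasalization, progressive

/u/→[ũ].
Each target copies a feature from the preceding segment, so the direction is progressive.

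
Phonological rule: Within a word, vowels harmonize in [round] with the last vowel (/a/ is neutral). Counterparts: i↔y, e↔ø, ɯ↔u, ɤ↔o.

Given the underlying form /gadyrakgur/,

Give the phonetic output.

[gadyrakgur]

no segment meets the rule's conditions; no change.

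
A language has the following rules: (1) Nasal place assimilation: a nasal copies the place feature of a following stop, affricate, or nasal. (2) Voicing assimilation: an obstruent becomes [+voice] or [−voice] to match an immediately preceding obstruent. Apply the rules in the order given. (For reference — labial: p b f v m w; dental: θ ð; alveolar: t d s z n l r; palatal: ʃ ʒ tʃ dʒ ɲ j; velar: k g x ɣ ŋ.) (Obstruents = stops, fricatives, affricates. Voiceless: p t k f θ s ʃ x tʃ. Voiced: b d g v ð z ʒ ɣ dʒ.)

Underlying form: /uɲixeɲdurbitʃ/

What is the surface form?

Rule 1: /ɲ/ before /d/ (alveolar) → [n]
After rule 1: uɲixendurbitʃ
Rule 2: no segment meets the rule's conditions; no change.

[uɲixendurbitʃ]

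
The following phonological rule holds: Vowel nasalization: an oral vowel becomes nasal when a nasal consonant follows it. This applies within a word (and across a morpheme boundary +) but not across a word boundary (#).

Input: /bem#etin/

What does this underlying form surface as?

/e/ before nasal /m/ → [ẽ]
/i/ before nasal /n/ → [ĩ]

[bẽm#etĩn]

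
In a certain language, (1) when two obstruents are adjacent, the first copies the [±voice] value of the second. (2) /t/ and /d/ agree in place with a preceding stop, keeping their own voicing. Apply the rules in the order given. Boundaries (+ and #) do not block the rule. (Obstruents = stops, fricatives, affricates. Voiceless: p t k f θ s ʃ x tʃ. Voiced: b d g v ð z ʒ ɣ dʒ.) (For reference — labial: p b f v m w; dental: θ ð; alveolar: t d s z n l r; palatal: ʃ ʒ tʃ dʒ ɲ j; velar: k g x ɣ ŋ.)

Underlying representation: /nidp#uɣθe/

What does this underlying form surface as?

[nitp#uxθe]

Rule 1: /d/ before /p/ (voiceless) → [t]
Rule 1: /ɣ/ before /θ/ (voiceless) → [x]
After rule 1: nitp#uxθe
Rule 2: no segment meets the rule's conditions; no change.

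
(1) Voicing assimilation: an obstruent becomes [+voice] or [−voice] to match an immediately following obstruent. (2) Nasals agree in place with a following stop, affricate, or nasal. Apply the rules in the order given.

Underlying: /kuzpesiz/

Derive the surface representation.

Rule 1: /z/ before /p/ (voiceless) → [s]
After rule 1: kuspesiz
Rule 2: no segment meets the rule's conditions; no change.

[kuspesiz]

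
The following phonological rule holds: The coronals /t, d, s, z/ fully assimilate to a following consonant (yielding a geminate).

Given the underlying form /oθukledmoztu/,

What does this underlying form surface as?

/d/ before /m/ → [m] (total assimilation)
/z/ before /t/ → [t] (total assimilation)

[oθuklemmottu]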